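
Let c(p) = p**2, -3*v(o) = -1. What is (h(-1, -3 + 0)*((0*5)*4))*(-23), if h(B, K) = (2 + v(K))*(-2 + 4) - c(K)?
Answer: 0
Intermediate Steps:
v(o) = 1/3 (v(o) = -1/3*(-1) = 1/3)
h(B, K) = 14/3 - K**2 (h(B, K) = (2 + 1/3)*(-2 + 4) - K**2 = (7/3)*2 - K**2 = 14/3 - K**2)
(h(-1, -3 + 0)*((0*5)*4))*(-23) = ((14/3 - (-3 + 0)**2)*((0*5)*4))*(-23) = ((14/3 - 1*(-3)**2)*(0*4))*(-23) = ((14/3 - 1*9)*0)*(-23) = ((14/3 - 9)*0)*(-23) = -13/3*0*(-23) = 0*(-23) = 0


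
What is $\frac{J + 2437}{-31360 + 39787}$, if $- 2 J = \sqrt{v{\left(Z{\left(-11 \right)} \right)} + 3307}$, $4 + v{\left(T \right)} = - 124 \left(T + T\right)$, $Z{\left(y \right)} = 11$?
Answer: $\frac{2437}{8427} - \frac{5 \sqrt{23}}{16854} \approx 0.28777$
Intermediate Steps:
$v{\left(T \right)} = -4 - 248 T$ ($v{\left(T \right)} = -4 - 124 \left(T + T\right) = -4 - 124 \cdot 2 T = -4 - 248 T$)
$J = - \frac{5 \sqrt{23}}{2}$ ($J = - \frac{\sqrt{\left(-4 - 2728\right) + 3307}}{2} = - \frac{\sqrt{-2732 + 3307}}{2} = - \frac{\sqrt{575}}{2} = - \frac{5 \sqrt{23}}{2} \approx -11.99$)
$\frac{J + 2437}{-31360 + 39787} = \frac{- \frac{5 \sqrt{23}}{2} + 2437}{-31360 + 39787} = \frac{2437 - \frac{5 \sqrt{23}}{2}}{8427} = \left(2437 - \frac{5 \sqrt{23}}{2}\right) \frac{1}{8427} = \frac{2437}{8427} - \frac{5 \sqrt{23}}{16854}$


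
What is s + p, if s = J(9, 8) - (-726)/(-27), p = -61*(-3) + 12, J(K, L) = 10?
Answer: 1603/9 ≈ 178.11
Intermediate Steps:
p = 195 (p = 183 + 12 = 195)
s = -152/9 (s = 10 - (-726)/(-27) = 10 - (-726)*(-1)/27 = 10 - 11*22/9 = 10 - 242/9 = -152/9 ≈ -16.889)
s + p = -152/9 + 195 = 1603/9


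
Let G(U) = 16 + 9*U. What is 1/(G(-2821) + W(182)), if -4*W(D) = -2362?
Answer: -2/49565 ≈ -4.0351e-5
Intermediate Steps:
W(D) = 1181/2 (W(D) = -¼*(-2362) = 1181/2)
1/(G(-2821) + W(182)) = 1/((16 + 9*(-2821)) + 1181/2) = 1/((16 - 25389) + 1181/2) = 1/(-25373 + 1181/2) = 1/(-49565/2) = -2/49565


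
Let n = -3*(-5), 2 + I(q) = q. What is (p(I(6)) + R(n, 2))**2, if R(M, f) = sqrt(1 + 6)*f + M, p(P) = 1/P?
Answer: 4169/16 + 61*sqrt(7) ≈ 421.95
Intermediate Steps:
I(q) = -2 + q
n = 15
R(M, f) = M + f*sqrt(7) (R(M, f) = sqrt(7)*f + M = f*sqrt(7) + M = M + f*sqrt(7))
(p(I(6)) + R(n, 2))**2 = (1/(-2 + 6) + (15 + 2*sqrt(7)))**2 = (1/4 + (15 + 2*sqrt(7)))**2 = (61/4 + 2*sqrt(7))**2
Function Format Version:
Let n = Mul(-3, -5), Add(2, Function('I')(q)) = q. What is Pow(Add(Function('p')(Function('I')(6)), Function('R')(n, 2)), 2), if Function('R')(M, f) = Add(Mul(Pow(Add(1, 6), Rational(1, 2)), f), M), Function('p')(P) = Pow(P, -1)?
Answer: Add(Rational(4169, 16), Mul(61, Pow(7, Rational(1, 2)))) ≈ 421.95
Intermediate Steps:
Function('I')(q) = Add(-2, q)
n = 15
Function('R')(M, f) = Add(M, Mul(f, Pow(7, Rational(1, 2)))) (Function('R')(M, f) = Add(Mul(Pow(7, Rational(1, 2)), f), M) = Add(Mul(f, Pow(7, Rational(1, 2))), M) = Add(M, Mul(f, Pow(7, Rational(1, 2)))))
Pow(Add(Function('p')(Function('I')(6)), Function('R')(n, 2)), 2) = Pow(Add(Pow(Add(-2, 6), -1), Add(15, Mul(2, Pow(7, Rational(1, 2))))), 2) = Pow(Add(Pow(4, -1), Add(15, Mul(2, Pow(7, Rational(1, 2))))), 2) = Pow(Add(Rational(1, 4), Add(15, Mul(2, Pow(7, Rational(1, 2))))), 2) = Pow(Add(Rational(61, 4), Mul(2, Pow(7, Rational(1, 2)))), 2)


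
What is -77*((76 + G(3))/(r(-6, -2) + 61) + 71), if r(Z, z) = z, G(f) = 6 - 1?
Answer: -328790/59 ≈ -5572.7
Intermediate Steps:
G(f) = 5
-77*((76 + G(3))/(r(-6, -2) + 61) + 71) = -77*((76 + 5)/(-2 + 61) + 71) = -77*(81/59 + 71) = -77*4270/59 = -328790/59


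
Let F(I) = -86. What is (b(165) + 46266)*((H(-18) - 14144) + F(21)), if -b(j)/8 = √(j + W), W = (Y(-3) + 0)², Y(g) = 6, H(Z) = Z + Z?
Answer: -660030756 + 114128*√201 ≈ -6.5841e+8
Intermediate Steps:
H(Z) = 2*Z
W = 36 (W = (6 + 0)² = 6² = 36)
b(j) = -8*√(36 + j) (b(j) = -8*√(j + 36) = -8*√(36 + j))
(b(165) + 46266)*((H(-18) - 14144) + F(21)) = (-8*√(36 + 165) + 46266)*((2*(-18) - 14144) - 86) = (-8*√201 + 46266)*((-36 - 14144) - 86) = (46266 - 8*√201)*(-14180 - 86) = (46266 - 8*√201)*(-14266) = -660030756 + 114128*√201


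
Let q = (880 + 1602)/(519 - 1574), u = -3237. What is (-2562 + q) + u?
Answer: -6120427/1055 ≈ -5801.4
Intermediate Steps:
q = -2482/1055 (q = 2482/(-1055) = 2482*(-1/1055) = -2482/1055 ≈ -2.3526)
(-2562 + q) + u = (-2562 - 2482/1055) - 3237 = -2705392/1055 - 3237 = -6120427/1055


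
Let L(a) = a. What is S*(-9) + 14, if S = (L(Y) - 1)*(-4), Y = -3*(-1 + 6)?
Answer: -562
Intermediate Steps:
Y = -15 (Y = -3*5 = -15)
S = 64 (S = (-15 - 1)*(-4) = -16*(-4) = 64)
S*(-9) + 14 = 64*(-9) + 14 = -576 + 14 = -562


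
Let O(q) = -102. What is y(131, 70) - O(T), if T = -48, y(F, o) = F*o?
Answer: 9272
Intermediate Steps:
y(131, 70) - O(T) = 131*70 - 1*(-102) = 9170 + 102 = 9272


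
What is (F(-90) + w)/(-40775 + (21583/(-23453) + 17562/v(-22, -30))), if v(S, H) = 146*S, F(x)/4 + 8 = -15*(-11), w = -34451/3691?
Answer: -86009097356446/5669568299405831 ≈ -0.015170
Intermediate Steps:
w = -34451/3691 (w = -34451*1/3691 = -34451/3691 ≈ -9.3338)
F(x) = 628 (F(x) = -32 + 4*(-15*(-11)) = -32 + 4*165 = -32 + 660 = 628)
(F(-90) + w)/(-40775 + (21583/(-23453) + 17562/v(-22, -30))) = (628 - 34451/3691)/(-40775 + (21583/(-23453) + 17562/((146*(-22))))) = 2283497/(3691*(-40775 + (21583*(-1/23453) + 17562/(-3212)))) = 2283497/(3691*(-40775 + (-21583/23453 + 17562*(-1/3212)))) = 2283497/(3691*(-40775 + (-21583/23453 - 8781/1606))) = 2283497/(3691*(-40775 - 240603091/37665518)) = 2283497/(3691*(-1536052099541/37665518)) = (2283497/3691)*(-37665518/1536052099541) = -86009097356446/5669568299405831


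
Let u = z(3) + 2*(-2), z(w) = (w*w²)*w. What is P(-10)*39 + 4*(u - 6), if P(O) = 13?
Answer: 791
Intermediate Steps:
z(w) = w⁴ (z(w) = w³*w = w⁴)
u = 77 (u = 3⁴ + 2*(-2) = 81 - 4 = 77)
P(-10)*39 + 4*(u - 6) = 13*39 + 4*(77 - 6) = 507 + 4*71 = 507 + 284 = 791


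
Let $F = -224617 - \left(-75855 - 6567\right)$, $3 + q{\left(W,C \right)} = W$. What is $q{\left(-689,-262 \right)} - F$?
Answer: $141503$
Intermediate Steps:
$q{\left(W,C \right)} = -3 + W$
$F = -142195$ ($F = -224617 - \left(-75855 - 6567\right) = -224617 - -82422 = -224617 + 82422 = -142195$)
$q{\left(-689,-262 \right)} - F = \left(-3 - 689\right) - -142195 = -692 + 142195 = 141503$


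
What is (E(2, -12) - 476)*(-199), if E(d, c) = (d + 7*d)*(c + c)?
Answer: 171140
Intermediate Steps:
E(d, c) = 16*c*d (E(d, c) = (8*d)*(2*c) = 16*c*d)
(E(2, -12) - 476)*(-199) = (16*(-12)*2 - 476)*(-199) = (-384 - 476)*(-199) = -860*(-199) = 171140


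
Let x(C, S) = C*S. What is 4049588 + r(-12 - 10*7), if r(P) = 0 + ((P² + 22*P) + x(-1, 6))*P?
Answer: 3646640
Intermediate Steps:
r(P) = P*(-6 + P² + 22*P) (r(P) = 0 + ((P² + 22*P) - 1*6)*P = 0 + ((P² + 22*P) - 6)*P = 0 + (-6 + P² + 22*P)*P = 0 + P*(-6 + P² + 22*P) = P*(-6 + P² + 22*P))
4049588 + r(-12 - 10*7) = 4049588 + (-12 - 10*7)*(-6 + (-12 - 10*7)² + 22*(-12 - 10*7)) = 4049588 + (-12 - 70)*(-6 + (-12 - 70)² + 22*(-12 - 70)) = 4049588 - 82*(-6 + (-82)² + 22*(-82)) = 4049588 - 82*(-6 + 6724 - 1804) = 4049588 - 82*4914 = 4049588 - 402948 = 3646640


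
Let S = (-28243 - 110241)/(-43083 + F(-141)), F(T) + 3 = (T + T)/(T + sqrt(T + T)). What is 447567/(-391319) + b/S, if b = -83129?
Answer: -50106612437702655/1937343279157 + 83129*I*sqrt(282)/9901606 ≈ -25864.0 + 0.14098*I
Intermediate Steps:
F(T) = -3 + 2*T/(T + sqrt(2)*sqrt(T)) (F(T) = -3 + (T + T)/(T + sqrt(T + T)) = -3 + (2*T)/(T + sqrt(2*T)) = -3 + (2*T)/(T + sqrt(2)*sqrt(T)) = -3 + 2*T/(T + sqrt(2)*sqrt(T)))
S = -138484/(-43083 + (141 - 3*I*sqrt(282))/(-141 + I*sqrt(282))) (S = (-28243 - 110241)/(-43083 + (-1*(-141) - 3*sqrt(2)*sqrt(-141))/(-141 + sqrt(2)*sqrt(-141))) = -138484/(-43083 + (141 - 3*sqrt(2)*I*sqrt(141))/(-141 + sqrt(2)*(I*sqrt(141)))) = -138484/(-43083 + (141 - 3*I*sqrt(282))/(-141 + I*sqrt(282))) ≈ 3.2143 + 1.7522e-5*I)
447567/(-391319) + b/S = 447567/(-391319) - 83129/(35550089156/11060057737 + 34621*I*sqrt(282)/33180173211) = 447567*(-1/391319) - 83129/(35550089156/11060057737 + 34621*I*sqrt(282)/33180173211) = -447567/391319 - 83129/(35550089156/11060057737 + 34621*I*sqrt(282)/33180173211)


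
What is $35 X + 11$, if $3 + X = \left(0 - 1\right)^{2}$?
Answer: $-59$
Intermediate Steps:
$X = -2$ ($X = -3 + \left(0 - 1\right)^{2} = -3 + \left(-1\right)^{2} = -3 + 1 = -2$)
$35 X + 11 = 35 \left(-2\right) + 11 = -70 + 11 = -59$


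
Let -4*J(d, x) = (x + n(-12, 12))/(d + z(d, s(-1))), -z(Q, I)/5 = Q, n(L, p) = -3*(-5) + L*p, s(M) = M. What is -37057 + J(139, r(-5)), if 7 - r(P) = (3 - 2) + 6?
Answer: -82414897/2224 ≈ -37057.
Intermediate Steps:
n(L, p) = 15 + L*p
r(P) = 0 (r(P) = 7 - ((3 - 2) + 6) = 7 - (1 + 6) = 7 - 1*7 = 7 - 7 = 0)
z(Q, I) = -5*Q
J(d, x) = (-129 + x)/(16*d) (J(d, x) = -(x + (15 - 12*12))/(4*(d - 5*d)) = -(x + (15 - 144))/(4*((-4*d))) = -(x - 129)*(-1/(4*d))/4 = -(-129 + x)*(-1/(4*d))/4 = -(-1)*(-129 + x)/(16*d) = (-129 + x)/(16*d))
-37057 + J(139, r(-5)) = -37057 + (1/16)*(-129 + 0)/139 = -37057 + (1/16)*(1/139)*(-129) = -37057 - 129/2224 = -82414897/2224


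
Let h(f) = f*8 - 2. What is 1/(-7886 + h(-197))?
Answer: -1/9464 ≈ -0.00010566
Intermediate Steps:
h(f) = -2 + 8*f (h(f) = 8*f - 2 = -2 + 8*f)
1/(-7886 + h(-197)) = 1/(-7886 + (-2 + 8*(-197))) = 1/(-7886 + (-2 - 1576)) = 1/(-7886 - 1578) = 1/(-9464) = -1/9464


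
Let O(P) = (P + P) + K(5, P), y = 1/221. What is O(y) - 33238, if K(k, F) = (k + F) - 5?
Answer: -7345595/221 ≈ -33238.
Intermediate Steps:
y = 1/221 ≈ 0.0045249
K(k, F) = -5 + F + k (K(k, F) = (F + k) - 5 = -5 + F + k)
O(P) = 3*P (O(P) = (P + P) + (-5 + P + 5) = 2*P + P = 3*P)
O(y) - 33238 = 3*(1/221) - 33238 = 3/221 - 33238 = -7345595/221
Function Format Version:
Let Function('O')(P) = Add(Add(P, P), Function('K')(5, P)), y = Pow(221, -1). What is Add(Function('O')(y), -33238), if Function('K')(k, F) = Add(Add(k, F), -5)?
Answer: Rational(-7345595, 221) ≈ -33238.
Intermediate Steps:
y = Rational(1, 221) ≈ 0.0045249
Function('K')(k, F) = Add(-5, F, k) (Function('K')(k, F) = Add(Add(F, k), -5) = Add(-5, F, k))
Function('O')(P) = Mul(3, P) (Function('O')(P) = Add(Add(P, P), Add(-5, P, 5)) = Add(Mul(2, P), P) = Mul(3, P))
Add(Function('O')(y), -33238) = Add(Mul(3, Rational(1, 221)), -33238) = Add(Rational(3, 221), -33238) = Rational(-7345595, 221)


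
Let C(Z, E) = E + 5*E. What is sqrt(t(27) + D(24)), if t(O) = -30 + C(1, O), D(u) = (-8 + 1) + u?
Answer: sqrt(149) ≈ 12.207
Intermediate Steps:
D(u) = -7 + u
C(Z, E) = 6*E
t(O) = -30 + 6*O
sqrt(t(27) + D(24)) = sqrt((-30 + 6*27) + (-7 + 24)) = sqrt((-30 + 162) + 17) = sqrt(132 + 17) = sqrt(149)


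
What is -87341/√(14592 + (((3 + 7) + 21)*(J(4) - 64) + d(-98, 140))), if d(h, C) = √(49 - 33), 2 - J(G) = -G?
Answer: -87341*√158/1422 ≈ -772.05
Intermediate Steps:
J(G) = 2 + G (J(G) = 2 - (-1)*G = 2 + G)
d(h, C) = 4 (d(h, C) = √16 = 4)
-87341/√(14592 + (((3 + 7) + 21)*(J(4) - 64) + d(-98, 140))) = -87341/√(14592 + (((3 + 7) + 21)*((2 + 4) - 64) + 4)) = -87341/√(14592 + ((10 + 21)*(6 - 64) + 4)) = -87341/√(14592 + (31*(-58) + 4)) = -87341/√(14592 + (-1798 + 4)) = -87341/√(14592 - 1794) = -87341*√158/1422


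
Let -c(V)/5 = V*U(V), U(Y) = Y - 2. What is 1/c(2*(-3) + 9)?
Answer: -1/15 ≈ -0.066667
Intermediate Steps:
U(Y) = -2 + Y
c(V) = -5*V*(-2 + V)
1/c(2*(-3) + 9) = 1/(5*(2*(-3) + 9)*(2 - (2*(-3) + 9))) = 1/(5*(-6 + 9)*(2 - (-6 + 9))) = 1/(5*3*(2 - 1*3)) = 1/(5*3*(2 - 3)) = 1/(5*3*(-1)) = 1/(-15) = -1/15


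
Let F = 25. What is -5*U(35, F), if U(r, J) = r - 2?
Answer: -165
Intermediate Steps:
U(r, J) = -2 + r
-5*U(35, F) = -5*(-2 + 35) = -5*33 = -165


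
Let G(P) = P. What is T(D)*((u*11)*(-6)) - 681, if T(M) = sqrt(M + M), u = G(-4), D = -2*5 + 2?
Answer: -681 + 1056*I ≈ -681.0 + 1056.0*I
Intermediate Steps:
D = -8 (D = -10 + 2 = -8)
u = -4
T(M) = sqrt(2)*sqrt(M) (T(M) = sqrt(2*M) = sqrt(2)*sqrt(M))
T(D)*((u*11)*(-6)) - 681 = (sqrt(2)*sqrt(-8))*(-4*11*(-6)) - 681 = (sqrt(2)*(2*I*sqrt(2)))*(-44*(-6)) - 681 = (4*I)*264 - 681 = 1056*I - 681 = -681 + 1056*I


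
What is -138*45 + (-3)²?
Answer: -6201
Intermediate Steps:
-138*45 + (-3)² = -6210 + 9 = -6201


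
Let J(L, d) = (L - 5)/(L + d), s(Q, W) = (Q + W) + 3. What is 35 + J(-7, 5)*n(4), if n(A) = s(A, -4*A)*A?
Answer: -181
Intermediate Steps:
s(Q, W) = 3 + Q + W
n(A) = A*(3 - 3*A) (n(A) = (3 + A - 4*A)*A = (3 - 3*A)*A = A*(3 - 3*A))
J(L, d) = (-5 + L)/(L + d)
35 + J(-7, 5)*n(4) = 35 + ((-5 - 7)/(-7 + 5))*(3*4*(1 - 1*4)) = 35 + (-12/(-2))*(3*4*(1 - 4)) = 35 + (-½*(-12))*(3*4*(-3)) = 35 + 6*(-36) = 35 - 216 = -181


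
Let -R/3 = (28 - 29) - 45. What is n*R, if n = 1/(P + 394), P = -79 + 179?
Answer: 69/247 ≈ 0.27935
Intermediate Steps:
P = 100
n = 1/494 (n = 1/(100 + 394) = 1/494 ≈ 0.0020243)
R = 138 (R = -3*((28 - 29) - 45) = -3*(-1 - 45) = -3*(-46) = 138)
n*R = (1/494)*138 = 69/247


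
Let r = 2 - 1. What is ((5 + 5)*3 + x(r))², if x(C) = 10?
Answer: 1600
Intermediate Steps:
r = 1
((5 + 5)*3 + x(r))² = ((5 + 5)*3 + 10)² = (10*3 + 10)² = (30 + 10)² = 40² = 1600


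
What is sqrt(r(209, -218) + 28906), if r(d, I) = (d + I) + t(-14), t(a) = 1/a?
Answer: sqrt(5663798)/14 ≈ 169.99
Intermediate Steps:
t(a) = 1/a
r(d, I) = -1/14 + I + d (r(d, I) = (d + I) + 1/(-14) = (I + d) - 1/14 = -1/14 + I + d)
sqrt(r(209, -218) + 28906) = sqrt((-1/14 - 218 + 209) + 28906) = sqrt(-127/14 + 28906) = sqrt(404557/14) = sqrt(5663798)/14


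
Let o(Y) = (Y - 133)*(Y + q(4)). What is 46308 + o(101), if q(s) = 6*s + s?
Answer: 42180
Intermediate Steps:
q(s) = 7*s
o(Y) = (-133 + Y)*(28 + Y) (o(Y) = (Y - 133)*(Y + 7*4) = (-133 + Y)*(Y + 28) = (-133 + Y)*(28 + Y))
46308 + o(101) = 46308 + (-3724 + 101**2 - 105*101) = 46308 + (-3724 + 10201 - 10605) = 46308 - 4128 = 42180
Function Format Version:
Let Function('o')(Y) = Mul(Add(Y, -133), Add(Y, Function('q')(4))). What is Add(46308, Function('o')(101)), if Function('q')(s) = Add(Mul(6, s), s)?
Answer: 42180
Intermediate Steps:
Function('q')(s) = Mul(7, s)
Function('o')(Y) = Mul(Add(-133, Y), Add(28, Y)) (Function('o')(Y) = Mul(Add(Y, -133), Add(Y, Mul(7, 4))) = Mul(Add(-133, Y), Add(Y, 28)) = Mul(Add(-133, Y), Add(28, Y)))
Add(46308, Function('o')(101)) = Add(46308, Add(-3724, Pow(101, 2), Mul(-105, 101))) = Add(46308, Add(-3724, 10201, -10605)) = Add(46308, -4128) = 42180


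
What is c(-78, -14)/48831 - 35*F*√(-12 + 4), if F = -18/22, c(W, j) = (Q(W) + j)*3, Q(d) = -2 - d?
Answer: 62/16277 + 630*I*√2/11 ≈ 0.0038091 + 80.996*I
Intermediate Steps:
c(W, j) = -6 - 3*W + 3*j (c(W, j) = ((-2 - W) + j)*3 = (-2 + j - W)*3 = -6 - 3*W + 3*j)
F = -9/11 (F = -18*1/22 = -9/11 ≈ -0.81818)
c(-78, -14)/48831 - 35*F*√(-12 + 4) = (-6 - 3*(-78) + 3*(-14))/48831 - 35*(-9/11)*√(-12 + 4) = (-6 + 234 - 42)*(1/48831) - (-315)*√(-8)/11 = 186*(1/48831) - (-315)*2*I*√2/11 = 62/16277 - (-630)*I*√2/11 = 62/16277 + 630*I*√2/11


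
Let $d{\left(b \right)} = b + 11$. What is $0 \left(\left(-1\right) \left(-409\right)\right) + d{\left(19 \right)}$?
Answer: $30$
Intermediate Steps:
$d{\left(b \right)} = 11 + b$
$0 \left(\left(-1\right) \left(-409\right)\right) + d{\left(19 \right)} = 0 \left(\left(-1\right) \left(-409\right)\right) + \left(11 + 19\right) = 0 \cdot 409 + 30 = 0 + 30 = 30$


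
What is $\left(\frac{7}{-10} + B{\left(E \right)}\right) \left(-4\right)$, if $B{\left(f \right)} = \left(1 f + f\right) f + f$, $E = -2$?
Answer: $- \frac{106}{5} \approx -21.2$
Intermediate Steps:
$B{\left(f \right)} = f + 2 f^{2}$ ($B{\left(f \right)} = \left(f + f\right) f + f = 2 f f + f = 2 f^{2} + f = f + 2 f^{2}$)
$\left(\frac{7}{-10} + B{\left(E \right)}\right) \left(-4\right) = \left(\frac{7}{-10} - 2 \left(1 + 2 \left(-2\right)\right)\right) \left(-4\right) = \left(7 \left(- \frac{1}{10}\right) - 2 \left(1 - 4\right)\right) \left(-4\right) = \left(- \frac{7}{10} - -6\right) \left(-4\right) = \left(- \frac{7}{10} + 6\right) \left(-4\right) = \frac{53}{10} \left(-4\right) = - \frac{106}{5}$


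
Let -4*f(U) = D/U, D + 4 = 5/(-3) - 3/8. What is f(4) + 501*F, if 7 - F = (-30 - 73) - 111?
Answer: 42517009/384 ≈ 1.1072e+5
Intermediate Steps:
D = -145/24 (D = -4 + (5/(-3) - 3/8) = -4 + (5*(-⅓) - 3*⅛) = -4 + (-5/3 - 3/8) = -4 - 49/24 = -145/24 ≈ -6.0417)
F = 221 (F = 7 - ((-30 - 73) - 111) = 7 - (-103 - 111) = 7 - 1*(-214) = 7 + 214 = 221)
f(U) = 145/(96*U) (f(U) = -(-145)/(96*U) = 145/(96*U))
f(4) + 501*F = (145/96)/4 + 501*221 = (145/96)*(¼) + 110721 = 145/384 + 110721 = 42517009/384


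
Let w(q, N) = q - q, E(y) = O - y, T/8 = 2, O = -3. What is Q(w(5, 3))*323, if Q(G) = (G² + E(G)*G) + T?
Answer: 5168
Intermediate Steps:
T = 16 (T = 8*2 = 16)
E(y) = -3 - y
w(q, N) = 0
Q(G) = 16 + G² + G*(-3 - G) (Q(G) = (G² + (-3 - G)*G) + 16 = (G² + G*(-3 - G)) + 16 = 16 + G² + G*(-3 - G))
Q(w(5, 3))*323 = (16 - 3*0)*323 = (16 + 0)*323 = 16*323 = 5168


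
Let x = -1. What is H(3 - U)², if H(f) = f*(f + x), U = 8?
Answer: 900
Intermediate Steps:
H(f) = f*(-1 + f) (H(f) = f*(f - 1) = f*(-1 + f))
H(3 - U)² = ((3 - 1*8)*(-1 + (3 - 1*8)))² = ((3 - 8)*(-1 + (3 - 8)))² = (-5*(-1 - 5))² = (-5*(-6))² = 30² = 900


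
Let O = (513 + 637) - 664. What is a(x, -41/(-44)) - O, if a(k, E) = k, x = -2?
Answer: -488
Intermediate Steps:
O = 486 (O = 1150 - 664 = 486)
a(x, -41/(-44)) - O = -2 - 1*486 = -2 - 486 = -488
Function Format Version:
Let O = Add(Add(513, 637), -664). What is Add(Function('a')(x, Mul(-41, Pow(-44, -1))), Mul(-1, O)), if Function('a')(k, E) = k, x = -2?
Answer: -488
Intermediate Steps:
O = 486 (O = Add(1150, -664) = 486)
Add(Function('a')(x, Mul(-41, Pow(-44, -1))), Mul(-1, O)) = Add(-2, Mul(-1, 486)) = Add(-2, -486) = -488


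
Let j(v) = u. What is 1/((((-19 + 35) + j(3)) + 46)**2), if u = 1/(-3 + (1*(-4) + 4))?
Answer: 9/34225 ≈ 0.00026297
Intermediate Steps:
u = -1/3 (u = 1/(-3 + (-4 + 4)) = 1/(-3 + 0) = 1/(-3) = -1/3 ≈ -0.33333)
j(v) = -1/3
1/((((-19 + 35) + j(3)) + 46)**2) = 1/((((-19 + 35) - 1/3) + 46)**2) = 1/(((16 - 1/3) + 46)**2) = 1/((47/3 + 46)**2) = 1/((185/3)**2) = 1/(34225/9) = 9/34225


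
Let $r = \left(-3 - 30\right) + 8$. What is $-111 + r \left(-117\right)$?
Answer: $2814$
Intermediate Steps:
$r = -25$ ($r = -33 + 8 = -25$)
$-111 + r \left(-117\right) = -111 - -2925 = -111 + 2925 = 2814$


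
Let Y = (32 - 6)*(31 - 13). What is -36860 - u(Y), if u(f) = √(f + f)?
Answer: -36860 - 6*√26 ≈ -36891.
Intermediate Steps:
Y = 468 (Y = 26*18 = 468)
u(f) = √2*√f (u(f) = √(2*f) = √2*√f)
-36860 - u(Y) = -36860 - √2*√468 = -36860 - √2*6*√13 = -36860 - 6*√26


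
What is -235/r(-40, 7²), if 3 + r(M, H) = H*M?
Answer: 235/1963 ≈ 0.11971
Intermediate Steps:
r(M, H) = -3 + H*M
-235/r(-40, 7²) = -235/(-3 + 7²*(-40)) = -235/(-3 + 49*(-40)) = -235/(-3 - 1960) = -235/(-1963) = -235*(-1/1963) = 235/1963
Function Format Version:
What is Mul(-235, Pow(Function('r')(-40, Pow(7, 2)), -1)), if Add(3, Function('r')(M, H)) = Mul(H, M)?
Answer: Rational(235, 1963) ≈ 0.11971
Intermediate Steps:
Function('r')(M, H) = Add(-3, Mul(H, M))
Mul(-235, Pow(Function('r')(-40, Pow(7, 2)), -1)) = Mul(-235, Pow(Add(-3, Mul(Pow(7, 2), -40)), -1)) = Mul(-235, Pow(Add(-3, Mul(49, -40)), -1)) = Mul(-235, Pow(Add(-3, -1960), -1)) = Mul(-235, Pow(-1963, -1)) = Mul(-235, Rational(-1, 1963)) = Rational(235, 1963)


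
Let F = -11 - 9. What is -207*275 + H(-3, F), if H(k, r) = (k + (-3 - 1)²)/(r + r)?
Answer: -2277013/40 ≈ -56925.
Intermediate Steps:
F = -20
H(k, r) = (16 + k)/(2*r) (H(k, r) = (k + (-4)²)/((2*r)) = (k + 16)*(1/(2*r)) = (16 + k)*(1/(2*r)) = (16 + k)/(2*r))
-207*275 + H(-3, F) = -207*275 + (½)*(16 - 3)/(-20) = -56925 + (½)*(-1/20)*13 = -56925 - 13/40 = -2277013/40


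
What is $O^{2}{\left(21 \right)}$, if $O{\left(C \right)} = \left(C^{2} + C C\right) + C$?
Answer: $815409$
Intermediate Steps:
$O{\left(C \right)} = C + 2 C^{2}$ ($O{\left(C \right)} = \left(C^{2} + C^{2}\right) + C = 2 C^{2} + C = C + 2 C^{2}$)
$O^{2}{\left(21 \right)} = \left(21 \left(1 + 2 \cdot 21\right)\right)^{2} = \left(21 \left(1 + 42\right)\right)^{2} = \left(21 \cdot 43\right)^{2} = 903^{2} = 815409$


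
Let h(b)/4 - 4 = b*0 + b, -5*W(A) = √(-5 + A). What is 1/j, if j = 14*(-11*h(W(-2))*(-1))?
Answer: 25/62678 + 5*I*√7/250712 ≈ 0.00039886 + 5.2765e-5*I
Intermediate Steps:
W(A) = -√(-5 + A)/5
h(b) = 16 + 4*b (h(b) = 16 + 4*(b*0 + b) = 16 + 4*(0 + b) = 16 + 4*b)
j = 2464 - 616*I*√7/5 (j = 14*(-11*(16 + 4*(-√(-5 - 2)/5))*(-1)) = 14*(-11*(16 + 4*(-I*√7/5))*(-1)) = 14*(-11*(16 - 4*I*√7/5)*(-1)) = 14*((-176 + 44*I*√7/5)*(-1)) = 14*(176 - 44*I*√7/5) = 2464 - 616*I*√7/5 ≈ 2464.0 - 325.96*I)
1/j = 1/(2464 - 616*I*√7/5)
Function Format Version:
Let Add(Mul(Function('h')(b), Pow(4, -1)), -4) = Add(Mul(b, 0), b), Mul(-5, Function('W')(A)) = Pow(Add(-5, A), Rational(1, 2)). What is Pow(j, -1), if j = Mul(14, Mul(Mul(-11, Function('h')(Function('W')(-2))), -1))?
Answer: Add(Rational(25, 62678), Mul(Rational(5, 250712), I, Pow(7, Rational(1, 2)))) ≈ Add(0.00039886, Mul(5.2765e-5, I))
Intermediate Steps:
Function('W')(A) = Mul(Rational(-1, 5), Pow(Add(-5, A), Rational(1, 2)))
Function('h')(b) = Add(16, Mul(4, b)) (Function('h')(b) = Add(16, Mul(4, Add(Mul(b, 0), b))) = Add(16, Mul(4, Add(0, b))) = Add(16, Mul(4, b)))
j = Add(2464, Mul(Rational(-616, 5), I, Pow(7, Rational(1, 2)))) (j = Mul(14, Mul(Mul(-11, Add(16, Mul(4, Mul(Rational(-1, 5), Pow(Add(-5, -2), Rational(1, 2)))))), -1)) = Mul(14, Mul(Mul(-11, Add(16, Mul(4, Mul(Rational(-1, 5), Pow(-7, Rational(1, 2)))))), -1)) = Mul(14, Mul(Mul(-11, Add(16, Mul(4, Mul(Rational(-1, 5), Mul(I, Pow(7, Rational(1, 2))))))), -1)) = Mul(14, Mul(Mul(-11, Add(16, Mul(4, Mul(Rational(-1, 5), I, Pow(7, Rational(1, 2)))))), -1)) = Mul(14, Mul(Mul(-11, Add(16, Mul(Rational(-4, 5), I, Pow(7, Rational(1, 2))))), -1)) = Mul(14, Mul(Add(-176, Mul(Rational(44, 5), I, Pow(7, Rational(1, 2)))), -1)) = Mul(14, Add(176, Mul(Rational(-44, 5), I, Pow(7, Rational(1, 2))))) = Add(2464, Mul(Rational(-616, 5), I, Pow(7, Rational(1, 2)))) ≈ Add(2464.0, Mul(-325.96, I)))
Pow(j, -1) = Pow(Add(2464, Mul(Rational(-616, 5), I, Pow(7, Rational(1, 2)))), -1)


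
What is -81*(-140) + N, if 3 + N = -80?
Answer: 11257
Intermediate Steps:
N = -83 (N = -3 - 80 = -83)
-81*(-140) + N = -81*(-140) - 83 = 11340 - 83 = 11257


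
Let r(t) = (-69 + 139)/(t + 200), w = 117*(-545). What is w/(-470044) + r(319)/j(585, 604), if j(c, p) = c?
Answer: 3878582711/28542481812 ≈ 0.13589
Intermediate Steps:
w = -63765
r(t) = 70/(200 + t)
w/(-470044) + r(319)/j(585, 604) = -63765/(-470044) + (70/(200 + 319))/585 = -63765*(-1/470044) + (70/519)*(1/585) = 63765/470044 + (70*(1/519))*(1/585) = 63765/470044 + (70/519)*(1/585) = 63765/470044 + 14/60723 = 3878582711/28542481812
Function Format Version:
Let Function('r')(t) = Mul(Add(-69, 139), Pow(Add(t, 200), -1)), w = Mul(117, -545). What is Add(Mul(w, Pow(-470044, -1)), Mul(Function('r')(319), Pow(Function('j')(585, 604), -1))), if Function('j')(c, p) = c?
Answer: Rational(3878582711, 28542481812) ≈ 0.13589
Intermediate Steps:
w = -63765
Function('r')(t) = Mul(70, Pow(Add(200, t), -1))
Add(Mul(w, Pow(-470044, -1)), Mul(Function('r')(319), Pow(Function('j')(585, 604), -1))) = Add(Mul(-63765, Pow(-470044, -1)), Mul(Mul(70, Pow(Add(200, 319), -1)), Pow(585, -1))) = Add(Mul(-63765, Rational(-1, 470044)), Mul(Mul(70, Pow(519, -1)), Rational(1, 585))) = Add(Rational(63765, 470044), Mul(Mul(70, Rational(1, 519)), Rational(1, 585))) = Add(Rational(63765, 470044), Mul(Rational(70, 519), Rational(1, 585))) = Add(Rational(63765, 470044), Rational(14, 60723)) = Rational(3878582711, 28542481812)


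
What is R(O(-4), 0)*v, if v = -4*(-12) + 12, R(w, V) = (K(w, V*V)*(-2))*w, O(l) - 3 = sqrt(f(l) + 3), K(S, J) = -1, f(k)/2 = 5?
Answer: 360 + 120*sqrt(13) ≈ 792.67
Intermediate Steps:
f(k) = 10 (f(k) = 2*5 = 10)
O(l) = 3 + sqrt(13) (O(l) = 3 + sqrt(10 + 3) = 3 + sqrt(13))
R(w, V) = 2*w (R(w, V) = (-1*(-2))*w = 2*w)
v = 60 (v = 48 + 12 = 60)
R(O(-4), 0)*v = (2*(3 + sqrt(13)))*60 = (6 + 2*sqrt(13))*60 = 360 + 120*sqrt(13)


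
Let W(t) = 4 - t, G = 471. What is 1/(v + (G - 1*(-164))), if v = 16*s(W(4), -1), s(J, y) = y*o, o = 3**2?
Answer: 1/491 ≈ 0.0020367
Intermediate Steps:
o = 9
s(J, y) = 9*y (s(J, y) = y*9 = 9*y)
v = -144 (v = 16*(9*(-1)) = 16*(-9) = -144)
1/(v + (G - 1*(-164))) = 1/(-144 + (471 - 1*(-164))) = 1/(-144 + (471 + 164)) = 1/(-144 + 635) = 1/491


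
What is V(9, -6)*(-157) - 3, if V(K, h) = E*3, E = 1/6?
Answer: -163/2 ≈ -81.500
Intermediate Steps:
E = ⅙ ≈ 0.16667
V(K, h) = ½ (V(K, h) = (⅙)*3 = ½)
V(9, -6)*(-157) - 3 = (½)*(-157) - 3 = -157/2 - 3 = -163/2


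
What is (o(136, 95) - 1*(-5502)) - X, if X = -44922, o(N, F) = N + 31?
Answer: 50591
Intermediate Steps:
o(N, F) = 31 + N
(o(136, 95) - 1*(-5502)) - X = ((31 + 136) - 1*(-5502)) - 1*(-44922) = (167 + 5502) + 44922 = 5669 + 44922 = 50591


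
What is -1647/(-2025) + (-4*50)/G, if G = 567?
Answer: 6529/14175 ≈ 0.46060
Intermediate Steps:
-1647/(-2025) + (-4*50)/G = -1647/(-2025) - 4*50/567 = -1647*(-1/2025) - 200*1/567 = 61/75 - 200/567 = 6529/14175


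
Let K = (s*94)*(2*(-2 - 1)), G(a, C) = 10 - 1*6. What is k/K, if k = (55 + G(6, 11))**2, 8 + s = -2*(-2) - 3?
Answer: 3481/3948 ≈ 0.88171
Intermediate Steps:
s = -7 (s = -8 + (-2*(-2) - 3) = -8 + (4 - 3) = -8 + 1 = -7)
G(a, C) = 4 (G(a, C) = 10 - 6 = 4)
k = 3481 (k = (55 + 4)**2 = 59**2 = 3481)
K = 3948 (K = (-7*94)*(2*(-2 - 1)) = -1316*(-3) = -658*(-6) = 3948)
k/K = 3481/3948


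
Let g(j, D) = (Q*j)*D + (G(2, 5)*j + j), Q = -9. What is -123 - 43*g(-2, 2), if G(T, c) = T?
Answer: -1413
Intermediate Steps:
g(j, D) = 3*j - 9*D*j (g(j, D) = (-9*j)*D + (2*j + j) = -9*D*j + 3*j = 3*j - 9*D*j)
-123 - 43*g(-2, 2) = -123 - 129*(-2)*(1 - 3*2) = -123 - 129*(-2)*(1 - 6) = -123 - 129*(-2)*(-5) = -123 - 43*30 = -123 - 1290 = -1413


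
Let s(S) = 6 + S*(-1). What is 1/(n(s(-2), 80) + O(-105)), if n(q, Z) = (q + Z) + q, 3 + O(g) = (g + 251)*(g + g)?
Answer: -1/30567 ≈ -3.2715e-5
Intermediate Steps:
O(g) = -3 + 2*g*(251 + g) (O(g) = -3 + (g + 251)*(g + g) = -3 + (251 + g)*(2*g) = -3 + 2*g*(251 + g))
s(S) = 6 - S
n(q, Z) = Z + 2*q (n(q, Z) = (Z + q) + q = Z + 2*q)
1/(n(s(-2), 80) + O(-105)) = 1/((80 + 2*(6 - 1*(-2))) + (-3 + 2*(-105)**2 + 502*(-105))) = 1/((80 + 2*(6 + 2)) + (-3 + 2*11025 - 52710)) = 1/((80 + 2*8) + (-3 + 22050 - 52710)) = 1/((80 + 16) - 30663) = 1/(96 - 30663) = 1/(-30567) = -1/30567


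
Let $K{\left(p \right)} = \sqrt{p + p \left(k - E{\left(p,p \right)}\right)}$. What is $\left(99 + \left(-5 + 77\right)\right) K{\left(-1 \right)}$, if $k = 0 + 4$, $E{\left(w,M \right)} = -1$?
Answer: $171 i \sqrt{6} \approx 418.86 i$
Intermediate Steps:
$k = 4$
$K{\left(p \right)} = \sqrt{6} \sqrt{p}$ ($K{\left(p \right)} = \sqrt{p + p \left(4 - -1\right)} = \sqrt{p + p \left(4 + 1\right)} = \sqrt{p + p 5} = \sqrt{p + 5 p} = \sqrt{6 p} = \sqrt{6} \sqrt{p}$)
$\left(99 + \left(-5 + 77\right)\right) K{\left(-1 \right)} = \left(99 + \left(-5 + 77\right)\right) \sqrt{6} \sqrt{-1} = \left(99 + 72\right) \sqrt{6} i = 171 i \sqrt{6}$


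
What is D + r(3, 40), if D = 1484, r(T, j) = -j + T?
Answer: 1447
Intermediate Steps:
r(T, j) = T - j
D + r(3, 40) = 1484 + (3 - 1*40) = 1484 + (3 - 40) = 1484 - 37 = 1447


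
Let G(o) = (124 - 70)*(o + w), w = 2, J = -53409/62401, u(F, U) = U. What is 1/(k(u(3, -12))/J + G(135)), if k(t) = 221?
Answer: 53409/381329161 ≈ 0.00014006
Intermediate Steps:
J = -53409/62401 (J = -53409*1/62401 = -53409/62401 ≈ -0.85590)
G(o) = 108 + 54*o (G(o) = (124 - 70)*(o + 2) = 54*(2 + o) = 108 + 54*o)
1/(k(u(3, -12))/J + G(135)) = 1/(221/(-53409/62401) + (108 + 54*135)) = 1/(221*(-62401/53409) + (108 + 7290)) = 1/(-13790621/53409 + 7398) = 1/(381329161/53409) = 53409/381329161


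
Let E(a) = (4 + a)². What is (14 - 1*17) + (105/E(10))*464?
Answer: 1719/7 ≈ 245.57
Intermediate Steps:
(14 - 1*17) + (105/E(10))*464 = (14 - 1*17) + (105/((4 + 10)²))*464 = (14 - 17) + (105/(14²))*464 = -3 + (105/196)*464 = -3 + (105*(1/196))*464 = -3 + (15/28)*464 = -3 + 1740/7 = 1719/7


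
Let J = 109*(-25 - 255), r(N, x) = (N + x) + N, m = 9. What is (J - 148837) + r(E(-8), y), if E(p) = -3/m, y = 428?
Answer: -536789/3 ≈ -1.7893e+5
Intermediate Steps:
E(p) = -⅓ (E(p) = -3/9 = -3*⅑ = -⅓)
r(N, x) = x + 2*N
J = -30520 (J = 109*(-280) = -30520)
(J - 148837) + r(E(-8), y) = (-30520 - 148837) + (428 + 2*(-⅓)) = -179357 + (428 - ⅔) = -179357 + 1282/3 = -536789/3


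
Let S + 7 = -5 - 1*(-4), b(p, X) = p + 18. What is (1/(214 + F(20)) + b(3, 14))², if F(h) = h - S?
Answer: 25836889/58564 ≈ 441.17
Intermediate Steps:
b(p, X) = 18 + p
S = -8 (S = -7 + (-5 - 1*(-4)) = -7 + (-5 + 4) = -7 - 1 = -8)
F(h) = 8 + h (F(h) = h - 1*(-8) = h + 8 = 8 + h)
(1/(214 + F(20)) + b(3, 14))² = (1/(214 + (8 + 20)) + (18 + 3))² = (1/(214 + 28) + 21)² = (1/242 + 21)² = (5083/242)² = 25836889/58564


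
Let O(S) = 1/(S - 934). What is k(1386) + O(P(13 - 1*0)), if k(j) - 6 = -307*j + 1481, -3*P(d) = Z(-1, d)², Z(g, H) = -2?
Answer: -1189786093/2806 ≈ -4.2402e+5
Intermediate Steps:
P(d) = -4/3 (P(d) = -⅓*(-2)² = -⅓*4 = -4/3)
O(S) = 1/(-934 + S)
k(j) = 1487 - 307*j (k(j) = 6 + (-307*j + 1481) = 6 + (1481 - 307*j) = 1487 - 307*j)
k(1386) + O(P(13 - 1*0)) = (1487 - 307*1386) + 1/(-934 - 4/3) = (1487 - 425502) + 1/(-2806/3) = -424015 - 3/2806 = -1189786093/2806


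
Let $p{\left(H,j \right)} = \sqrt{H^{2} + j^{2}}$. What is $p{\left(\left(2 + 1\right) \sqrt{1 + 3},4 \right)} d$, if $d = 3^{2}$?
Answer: $18 \sqrt{13} \approx 64.9$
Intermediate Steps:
$d = 9$
$p{\left(\left(2 + 1\right) \sqrt{1 + 3},4 \right)} d = \sqrt{\left(\left(2 + 1\right) \sqrt{1 + 3}\right)^{2} + 4^{2}} \cdot 9 = \sqrt{\left(3 \sqrt{4}\right)^{2} + 16} \cdot 9 = \sqrt{\left(3 \cdot 2\right)^{2} + 16} \cdot 9 = \sqrt{6^{2} + 16} \cdot 9 = \sqrt{36 + 16} \cdot 9 = \sqrt{52} \cdot 9 = 2 \sqrt{13} \cdot 9 = 18 \sqrt{13}$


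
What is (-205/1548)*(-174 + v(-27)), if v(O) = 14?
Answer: 8200/387 ≈ 21.189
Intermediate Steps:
(-205/1548)*(-174 + v(-27)) = (-205/1548)*(-174 + 14) = -205*1/1548*(-160) = -205/1548*(-160) = 8200/387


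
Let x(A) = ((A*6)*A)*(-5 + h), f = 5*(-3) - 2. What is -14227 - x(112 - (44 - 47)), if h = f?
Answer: 1731473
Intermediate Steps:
f = -17 (f = -15 - 2 = -17)
h = -17
x(A) = -132*A² (x(A) = ((A*6)*A)*(-5 - 17) = ((6*A)*A)*(-22) = (6*A²)*(-22) = -132*A²)
-14227 - x(112 - (44 - 47)) = -14227 - (-132)*(112 - (44 - 47))² = -14227 - (-132)*(112 - 1*(-3))² = -14227 - (-132)*(112 + 3)² = -14227 - (-132)*115² = -14227 - (-132)*13225 = -14227 - 1*(-1745700) = -14227 + 1745700 = 1731473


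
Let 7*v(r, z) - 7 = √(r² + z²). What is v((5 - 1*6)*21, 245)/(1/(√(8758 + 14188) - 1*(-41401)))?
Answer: (1 + √1234)*(41401 + √22946) ≈ 1.5012e+6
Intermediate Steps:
v(r, z) = 1 + √(r² + z²)/7
v((5 - 1*6)*21, 245)/(1/(√(8758 + 14188) - 1*(-41401))) = (1 + √(((5 - 1*6)*21)² + 245²)/7)/(1/(√(8758 + 14188) - 1*(-41401))) = (1 + √(((5 - 6)*21)² + 60025)/7)/(1/(√22946 + 41401)) = (1 + √((-1*21)² + 60025)/7)/(1/(41401 + √22946)) = (1 + √((-21)² + 60025)/7)*(41401 + √22946) = (1 + √(441 + 60025)/7)*(41401 + √22946) = (1 + √60466/7)*(41401 + √22946) = (1 + (7*√1234)/7)*(41401 + √22946) = (1 + √1234)*(41401 + √22946)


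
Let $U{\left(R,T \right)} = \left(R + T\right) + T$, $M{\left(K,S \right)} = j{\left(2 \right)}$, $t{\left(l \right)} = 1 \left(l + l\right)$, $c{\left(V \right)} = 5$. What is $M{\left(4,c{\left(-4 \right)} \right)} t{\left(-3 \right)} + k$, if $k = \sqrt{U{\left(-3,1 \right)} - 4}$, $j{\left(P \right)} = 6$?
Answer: $-36 + i \sqrt{5} \approx -36.0 + 2.2361 i$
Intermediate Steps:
$t{\left(l \right)} = 2 l$ ($t{\left(l \right)} = 1 \cdot 2 l = 2 l$)
$M{\left(K,S \right)} = 6$
$U{\left(R,T \right)} = R + 2 T$
$k = i \sqrt{5}$ ($k = \sqrt{\left(-3 + 2 \cdot 1\right) - 4} = \sqrt{\left(-3 + 2\right) - 4} = \sqrt{-1 - 4} = \sqrt{-5} = i \sqrt{5} \approx 2.2361 i$)
$M{\left(4,c{\left(-4 \right)} \right)} t{\left(-3 \right)} + k = 6 \cdot 2 \left(-3\right) + i \sqrt{5} = 6 \left(-6\right) + i \sqrt{5} = -36 + i \sqrt{5}$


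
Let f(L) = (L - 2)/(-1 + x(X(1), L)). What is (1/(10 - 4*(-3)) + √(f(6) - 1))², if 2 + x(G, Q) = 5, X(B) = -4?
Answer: 529/484 ≈ 1.0930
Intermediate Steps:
x(G, Q) = 3 (x(G, Q) = -2 + 5 = 3)
f(L) = -1 + L/2 (f(L) = (L - 2)/(-1 + 3) = (-2 + L)/2 = (-2 + L)*(½) = -1 + L/2)
(1/(10 - 4*(-3)) + √(f(6) - 1))² = (1/(10 - 4*(-3)) + √((-1 + (½)*6) - 1))² = (1/(10 + 12) + √((-1 + 3) - 1))² = (1/22 + √(2 - 1))² = (1/22 + √1)² = (1/22 + 1)² = (23/22)² = 529/484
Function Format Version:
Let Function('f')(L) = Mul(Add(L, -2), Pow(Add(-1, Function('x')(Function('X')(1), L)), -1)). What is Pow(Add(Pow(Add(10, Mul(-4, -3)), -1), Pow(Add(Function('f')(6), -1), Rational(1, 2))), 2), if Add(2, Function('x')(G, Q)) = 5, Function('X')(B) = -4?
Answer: Rational(529, 484) ≈ 1.0930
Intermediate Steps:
Function('x')(G, Q) = 3 (Function('x')(G, Q) = Add(-2, 5) = 3)
Function('f')(L) = Add(-1, Mul(Rational(1, 2), L)) (Function('f')(L) = Mul(Add(L, -2), Pow(Add(-1, 3), -1)) = Mul(Add(-2, L), Pow(2, -1)) = Mul(Add(-2, L), Rational(1, 2)) = Add(-1, Mul(Rational(1, 2), L)))
Pow(Add(Pow(Add(10, Mul(-4, -3)), -1), Pow(Add(Function('f')(6), -1), Rational(1, 2))), 2) = Pow(Add(Pow(Add(10, Mul(-4, -3)), -1), Pow(Add(Add(-1, Mul(Rational(1, 2), 6)), -1), Rational(1, 2))), 2) = Pow(Add(Pow(Add(10, 12), -1), Pow(Add(Add(-1, 3), -1), Rational(1, 2))), 2) = Pow(Add(Pow(22, -1), Pow(Add(2, -1), Rational(1, 2))), 2) = Pow(Add(Rational(1, 22), Pow(1, Rational(1, 2))), 2) = Pow(Add(Rational(1, 22), 1), 2) = Pow(Rational(23, 22), 2) = Rational(529, 484)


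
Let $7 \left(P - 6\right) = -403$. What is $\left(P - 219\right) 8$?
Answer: $- \frac{15152}{7} \approx -2164.6$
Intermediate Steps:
$P = - \frac{361}{7}$ ($P = 6 + \frac{1}{7} \left(-403\right) = 6 - \frac{403}{7} = - \frac{361}{7} \approx -51.571$)
$\left(P - 219\right) 8 = \left(- \frac{361}{7} - 219\right) 8 = \left(- \frac{1894}{7}\right) 8 = - \frac{15152}{7}$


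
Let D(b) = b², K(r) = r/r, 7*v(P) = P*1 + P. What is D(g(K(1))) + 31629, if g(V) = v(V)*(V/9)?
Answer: 125535505/3969 ≈ 31629.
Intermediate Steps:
v(P) = 2*P/7 (v(P) = (P*1 + P)/7 = (P + P)/7 = (2*P)/7 = 2*P/7)
K(r) = 1
g(V) = 2*V²/63 (g(V) = (2*V/7)*(V/9) = 2*V²/63)
D(g(K(1))) + 31629 = ((2/63)*1²)² + 31629 = ((2/63)*1)² + 31629 = (2/63)² + 31629 = 4/3969 + 31629 = 125535505/3969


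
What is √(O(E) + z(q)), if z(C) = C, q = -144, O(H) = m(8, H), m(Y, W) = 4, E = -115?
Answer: 2*I*√35 ≈ 11.832*I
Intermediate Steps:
O(H) = 4
√(O(E) + z(q)) = √(4 - 144) = √(-140) = 2*I*√35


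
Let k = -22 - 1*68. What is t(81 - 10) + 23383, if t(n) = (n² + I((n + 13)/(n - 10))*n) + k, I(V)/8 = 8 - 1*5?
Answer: 30038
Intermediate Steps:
I(V) = 24 (I(V) = 8*(8 - 1*5) = 8*(8 - 5) = 8*3 = 24)
k = -90 (k = -22 - 68 = -90)
t(n) = -90 + n² + 24*n (t(n) = (n² + 24*n) - 90 = -90 + n² + 24*n)
t(81 - 10) + 23383 = (-90 + (81 - 10)² + 24*(81 - 10)) + 23383 = (-90 + 71² + 24*71) + 23383 = (-90 + 5041 + 1704) + 23383 = 6655 + 23383 = 30038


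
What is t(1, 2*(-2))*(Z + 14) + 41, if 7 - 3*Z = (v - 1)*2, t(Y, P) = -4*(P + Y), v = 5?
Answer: 205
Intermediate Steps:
t(Y, P) = -4*P - 4*Y
Z = -⅓ (Z = 7/3 - (5 - 1)*2/3 = 7/3 - 4*2/3 = 7/3 - ⅓*8 = 7/3 - 8/3 = -⅓ ≈ -0.33333)
t(1, 2*(-2))*(Z + 14) + 41 = (-8*(-2) - 4*1)*(-⅓ + 14) + 41 = (-4*(-4) - 4)*(41/3) + 41 = (16 - 4)*(41/3) + 41 = 12*(41/3) + 41 = 164 + 41 = 205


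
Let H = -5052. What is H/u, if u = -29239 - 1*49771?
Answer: 2526/39505 ≈ 0.063941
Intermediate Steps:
u = -79010 (u = -29239 - 49771 = -79010)
H/u = -5052/(-79010) = -5052*(-1/79010) = 2526/39505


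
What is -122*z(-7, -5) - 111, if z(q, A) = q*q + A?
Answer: -5479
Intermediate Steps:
z(q, A) = A + q**2 (z(q, A) = q**2 + A = A + q**2)
-122*z(-7, -5) - 111 = -122*(-5 + (-7)**2) - 111 = -122*(-5 + 49) - 111 = -122*44 - 111 = -5368 - 111 = -5479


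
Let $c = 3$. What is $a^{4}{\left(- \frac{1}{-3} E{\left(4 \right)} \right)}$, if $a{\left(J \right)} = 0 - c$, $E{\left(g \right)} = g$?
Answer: $81$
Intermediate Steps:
$a{\left(J \right)} = -3$ ($a{\left(J \right)} = 0 - 3 = -3$)
$a^{4}{\left(- \frac{1}{-3} E{\left(4 \right)} \right)} = \left(-3\right)^{4} = 81$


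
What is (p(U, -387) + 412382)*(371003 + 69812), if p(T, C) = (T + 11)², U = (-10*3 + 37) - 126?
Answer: 186925837490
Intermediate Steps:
U = -119 (U = (-30 + 37) - 126 = 7 - 126 = -119)
p(T, C) = (11 + T)²
(p(U, -387) + 412382)*(371003 + 69812) = ((11 - 119)² + 412382)*(371003 + 69812) = ((-108)² + 412382)*440815 = (11664 + 412382)*440815 = 424046*440815 = 186925837490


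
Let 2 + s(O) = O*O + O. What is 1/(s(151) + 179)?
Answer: 1/23129 ≈ 4.3236e-5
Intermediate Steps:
s(O) = -2 + O + O² (s(O) = -2 + (O*O + O) = -2 + (O² + O) = -2 + (O + O²) = -2 + O + O²)
1/(s(151) + 179) = 1/((-2 + 151 + 151²) + 179) = 1/((-2 + 151 + 22801) + 179) = 1/(22950 + 179) = 1/23129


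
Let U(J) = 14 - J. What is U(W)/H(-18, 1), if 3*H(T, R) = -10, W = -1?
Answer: -9/2 ≈ -4.5000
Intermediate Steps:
H(T, R) = -10/3 (H(T, R) = (⅓)*(-10) = -10/3)
U(W)/H(-18, 1) = (14 - 1*(-1))/(-10/3) = -3*(14 + 1)/10 = -3/10*15 = -9/2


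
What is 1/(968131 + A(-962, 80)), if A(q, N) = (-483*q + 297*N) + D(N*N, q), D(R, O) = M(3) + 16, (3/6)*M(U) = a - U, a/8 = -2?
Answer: 1/1456515 ≈ 6.8657e-7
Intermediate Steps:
a = -16 (a = 8*(-2) = -16)
M(U) = -32 - 2*U (M(U) = 2*(-16 - U) = -32 - 2*U)
D(R, O) = -22 (D(R, O) = (-32 - 2*3) + 16 = (-32 - 6) + 16 = -38 + 16 = -22)
A(q, N) = -22 - 483*q + 297*N (A(q, N) = (-483*q + 297*N) - 22 = -22 - 483*q + 297*N)
1/(968131 + A(-962, 80)) = 1/(968131 + (-22 - 483*(-962) + 297*80)) = 1/(968131 + (-22 + 464646 + 23760)) = 1/(968131 + 488384) = 1/1456515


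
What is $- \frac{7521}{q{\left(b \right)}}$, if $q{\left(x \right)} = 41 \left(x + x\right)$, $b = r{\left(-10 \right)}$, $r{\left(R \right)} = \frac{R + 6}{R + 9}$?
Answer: $- \frac{7521}{328} \approx -22.93$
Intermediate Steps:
$r{\left(R \right)} = \frac{6 + R}{9 + R}$
$b = 4$ ($b = \frac{6 - 10}{9 - 10} = \frac{1}{-1} \left(-4\right) = \left(-1\right) \left(-4\right) = 4$)
$q{\left(x \right)} = 82 x$ ($q{\left(x \right)} = 41 \cdot 2 x = 82 x$)
$- \frac{7521}{q{\left(b \right)}} = - \frac{7521}{82 \cdot 4} = - \frac{7521}{328}$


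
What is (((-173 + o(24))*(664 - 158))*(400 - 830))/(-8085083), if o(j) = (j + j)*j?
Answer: 213010820/8085083 ≈ 26.346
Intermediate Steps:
o(j) = 2*j**2 (o(j) = (2*j)*j = 2*j**2)
(((-173 + o(24))*(664 - 158))*(400 - 830))/(-8085083) = (((-173 + 2*24**2)*(664 - 158))*(400 - 830))/(-8085083) = (((-173 + 2*576)*506)*(-430))*(-1/8085083) = (((-173 + 1152)*506)*(-430))*(-1/8085083) = ((979*506)*(-430))*(-1/8085083) = (495374*(-430))*(-1/8085083) = -213010820*(-1/8085083) = 213010820/8085083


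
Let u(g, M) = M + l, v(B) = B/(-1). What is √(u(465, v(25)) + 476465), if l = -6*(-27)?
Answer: √476602 ≈ 690.36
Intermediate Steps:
l = 162
v(B) = -B (v(B) = B*(-1) = -B)
u(g, M) = 162 + M (u(g, M) = M + 162 = 162 + M)
√(u(465, v(25)) + 476465) = √((162 - 1*25) + 476465) = √((162 - 25) + 476465) = √(137 + 476465) = √476602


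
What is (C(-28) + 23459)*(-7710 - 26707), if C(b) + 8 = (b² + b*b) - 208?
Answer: -853920187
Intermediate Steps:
C(b) = -216 + 2*b² (C(b) = -8 + ((b² + b*b) - 208) = -8 + ((b² + b²) - 208) = -8 + (2*b² - 208) = -8 + (-208 + 2*b²) = -216 + 2*b²)
(C(-28) + 23459)*(-7710 - 26707) = ((-216 + 2*(-28)²) + 23459)*(-7710 - 26707) = ((-216 + 2*784) + 23459)*(-34417) = ((-216 + 1568) + 23459)*(-34417) = (1352 + 23459)*(-34417) = 24811*(-34417) = -853920187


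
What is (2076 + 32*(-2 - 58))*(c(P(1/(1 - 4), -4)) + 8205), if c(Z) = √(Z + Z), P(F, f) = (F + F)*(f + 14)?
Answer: 1279980 + 104*I*√30 ≈ 1.28e+6 + 569.63*I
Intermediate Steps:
P(F, f) = 2*F*(14 + f) (P(F, f) = (2*F)*(14 + f) = 2*F*(14 + f))
c(Z) = √2*√Z (c(Z) = √(2*Z) = √2*√Z)
(2076 + 32*(-2 - 58))*(c(P(1/(1 - 4), -4)) + 8205) = (2076 + 32*(-2 - 58))*(√2*√(2*(14 - 4)/(1 - 4)) + 8205) = (2076 + 32*(-60))*(√2*√(2*10/(-3)) + 8205) = (2076 - 1920)*(√2*√(2*(-⅓)*10) + 8205) = 156*(√2*√(-20/3) + 8205) = 156*(√2*(2*I*√15/3) + 8205) = 156*(2*I*√30/3 + 8205) = 156*(8205 + 2*I*√30/3) = 1279980 + 104*I*√30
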